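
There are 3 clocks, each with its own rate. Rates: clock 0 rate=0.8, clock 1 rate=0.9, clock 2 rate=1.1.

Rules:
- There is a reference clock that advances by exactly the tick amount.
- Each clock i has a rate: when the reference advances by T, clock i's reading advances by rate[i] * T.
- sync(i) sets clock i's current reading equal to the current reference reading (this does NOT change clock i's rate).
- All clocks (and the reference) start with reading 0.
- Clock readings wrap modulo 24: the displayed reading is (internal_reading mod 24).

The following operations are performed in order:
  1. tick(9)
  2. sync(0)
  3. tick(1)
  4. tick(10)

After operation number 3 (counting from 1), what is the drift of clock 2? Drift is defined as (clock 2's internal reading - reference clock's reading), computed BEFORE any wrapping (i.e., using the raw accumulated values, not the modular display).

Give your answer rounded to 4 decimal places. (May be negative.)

Answer: 1.0000

Derivation:
After op 1 tick(9): ref=9.0000 raw=[7.2000 8.1000 9.9000]
After op 2 sync(0): ref=9.0000 raw=[9.0000 8.1000 9.9000]
After op 3 tick(1): ref=10.0000 raw=[9.8000 9.0000 11.0000]
Drift of clock 2 after op 3: 11.0000 - 10.0000 = 1.0000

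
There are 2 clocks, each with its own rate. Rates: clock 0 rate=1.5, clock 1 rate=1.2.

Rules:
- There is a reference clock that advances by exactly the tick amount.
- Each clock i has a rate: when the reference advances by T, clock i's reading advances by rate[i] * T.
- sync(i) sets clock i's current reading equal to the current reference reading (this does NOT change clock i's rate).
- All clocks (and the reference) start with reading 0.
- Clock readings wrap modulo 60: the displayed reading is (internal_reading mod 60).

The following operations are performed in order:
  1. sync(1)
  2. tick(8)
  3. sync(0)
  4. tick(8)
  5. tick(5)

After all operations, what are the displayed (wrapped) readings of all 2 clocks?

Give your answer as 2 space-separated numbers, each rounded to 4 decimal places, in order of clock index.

Answer: 27.5000 25.2000

Derivation:
After op 1 sync(1): ref=0.0000 raw=[0.0000 0.0000]
After op 2 tick(8): ref=8.0000 raw=[12.0000 9.6000]
After op 3 sync(0): ref=8.0000 raw=[8.0000 9.6000]
After op 4 tick(8): ref=16.0000 raw=[20.0000 19.2000]
After op 5 tick(5): ref=21.0000 raw=[27.5000 25.2000]
Wrap final raw readings (mod 60): 27.5000 mod 60 = 27.5000; 25.2000 mod 60 = 25.2000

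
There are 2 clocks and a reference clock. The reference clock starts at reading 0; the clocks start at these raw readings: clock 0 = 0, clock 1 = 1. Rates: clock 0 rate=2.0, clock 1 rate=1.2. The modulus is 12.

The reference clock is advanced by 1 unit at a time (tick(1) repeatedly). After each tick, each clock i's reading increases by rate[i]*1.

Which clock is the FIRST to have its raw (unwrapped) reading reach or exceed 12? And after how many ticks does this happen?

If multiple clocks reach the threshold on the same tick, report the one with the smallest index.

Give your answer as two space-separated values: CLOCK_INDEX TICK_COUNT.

clock 0: start=0, rate=2.0, needs 12-0 = 12; ticks = ceil(12/2.0) = ceil(6.0000) = 6; reading at tick 6 = 0 + 2.0*6 = 12.0000
clock 1: start=1, rate=1.2, needs 12-1 = 11; ticks = ceil(11/1.2) = ceil(9.1667) = 10; reading at tick 10 = 1 + 1.2*10 = 13.0000
Minimum tick count = 6; winners = [0]; smallest index = 0

Answer: 0 6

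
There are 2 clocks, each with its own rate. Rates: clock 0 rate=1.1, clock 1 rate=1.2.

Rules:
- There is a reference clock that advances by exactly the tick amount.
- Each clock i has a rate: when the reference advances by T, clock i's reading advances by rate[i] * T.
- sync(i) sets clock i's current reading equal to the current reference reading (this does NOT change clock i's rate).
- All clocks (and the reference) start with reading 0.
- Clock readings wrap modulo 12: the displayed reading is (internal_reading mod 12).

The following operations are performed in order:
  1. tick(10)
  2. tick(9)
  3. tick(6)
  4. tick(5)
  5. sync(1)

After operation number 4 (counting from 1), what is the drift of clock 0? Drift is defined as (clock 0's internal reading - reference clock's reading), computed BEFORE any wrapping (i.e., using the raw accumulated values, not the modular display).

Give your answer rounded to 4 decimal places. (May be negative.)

Answer: 3.0000

Derivation:
After op 1 tick(10): ref=10.0000 raw=[11.0000 12.0000]
After op 2 tick(9): ref=19.0000 raw=[20.9000 22.8000]
After op 3 tick(6): ref=25.0000 raw=[27.5000 30.0000]
After op 4 tick(5): ref=30.0000 raw=[33.0000 36.0000]
Drift of clock 0 after op 4: 33.0000 - 30.0000 = 3.0000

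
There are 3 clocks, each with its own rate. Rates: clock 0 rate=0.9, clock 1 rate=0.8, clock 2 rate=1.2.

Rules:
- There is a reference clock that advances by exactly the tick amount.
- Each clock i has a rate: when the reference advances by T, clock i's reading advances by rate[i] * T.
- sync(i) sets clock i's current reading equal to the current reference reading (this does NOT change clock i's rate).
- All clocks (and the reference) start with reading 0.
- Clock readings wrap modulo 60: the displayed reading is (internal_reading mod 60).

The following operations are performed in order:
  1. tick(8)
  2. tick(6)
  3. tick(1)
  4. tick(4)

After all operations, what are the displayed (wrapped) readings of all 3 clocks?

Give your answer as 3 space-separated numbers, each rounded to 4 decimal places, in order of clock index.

After op 1 tick(8): ref=8.0000 raw=[7.2000 6.4000 9.6000]
After op 2 tick(6): ref=14.0000 raw=[12.6000 11.2000 16.8000]
After op 3 tick(1): ref=15.0000 raw=[13.5000 12.0000 18.0000]
After op 4 tick(4): ref=19.0000 raw=[17.1000 15.2000 22.8000]
Wrap final raw readings (mod 60): 17.1000 mod 60 = 17.1000; 15.2000 mod 60 = 15.2000; 22.8000 mod 60 = 22.8000

Answer: 17.1000 15.2000 22.8000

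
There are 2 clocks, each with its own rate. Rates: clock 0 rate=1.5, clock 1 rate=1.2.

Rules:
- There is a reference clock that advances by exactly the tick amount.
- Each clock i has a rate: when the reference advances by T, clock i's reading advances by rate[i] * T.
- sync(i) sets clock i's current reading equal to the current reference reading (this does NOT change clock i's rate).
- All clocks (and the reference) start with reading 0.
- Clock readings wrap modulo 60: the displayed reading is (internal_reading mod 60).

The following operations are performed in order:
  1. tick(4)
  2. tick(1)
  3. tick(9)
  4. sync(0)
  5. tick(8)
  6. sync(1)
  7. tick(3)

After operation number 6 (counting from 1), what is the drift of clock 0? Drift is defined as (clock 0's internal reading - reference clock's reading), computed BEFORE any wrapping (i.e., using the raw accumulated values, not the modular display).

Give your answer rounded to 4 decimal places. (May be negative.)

After op 1 tick(4): ref=4.0000 raw=[6.0000 4.8000]
After op 2 tick(1): ref=5.0000 raw=[7.5000 6.0000]
After op 3 tick(9): ref=14.0000 raw=[21.0000 16.8000]
After op 4 sync(0): ref=14.0000 raw=[14.0000 16.8000]
After op 5 tick(8): ref=22.0000 raw=[26.0000 26.4000]
After op 6 sync(1): ref=22.0000 raw=[26.0000 22.0000]
Drift of clock 0 after op 6: 26.0000 - 22.0000 = 4.0000

Answer: 4.0000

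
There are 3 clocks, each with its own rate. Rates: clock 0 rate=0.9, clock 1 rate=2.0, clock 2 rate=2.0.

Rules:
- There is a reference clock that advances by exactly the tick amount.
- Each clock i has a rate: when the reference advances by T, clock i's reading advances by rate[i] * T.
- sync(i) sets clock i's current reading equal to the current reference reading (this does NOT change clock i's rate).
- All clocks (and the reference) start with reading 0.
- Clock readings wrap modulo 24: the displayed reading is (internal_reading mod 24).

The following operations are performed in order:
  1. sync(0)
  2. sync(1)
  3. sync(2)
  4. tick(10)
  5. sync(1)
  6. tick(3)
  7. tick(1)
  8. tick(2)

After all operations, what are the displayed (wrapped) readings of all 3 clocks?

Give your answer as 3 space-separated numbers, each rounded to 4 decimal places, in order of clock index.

Answer: 14.4000 22.0000 8.0000

Derivation:
After op 1 sync(0): ref=0.0000 raw=[0.0000 0.0000 0.0000]
After op 2 sync(1): ref=0.0000 raw=[0.0000 0.0000 0.0000]
After op 3 sync(2): ref=0.0000 raw=[0.0000 0.0000 0.0000]
After op 4 tick(10): ref=10.0000 raw=[9.0000 20.0000 20.0000]
After op 5 sync(1): ref=10.0000 raw=[9.0000 10.0000 20.0000]
After op 6 tick(3): ref=13.0000 raw=[11.7000 16.0000 26.0000]
After op 7 tick(1): ref=14.0000 raw=[12.6000 18.0000 28.0000]
After op 8 tick(2): ref=16.0000 raw=[14.4000 22.0000 32.0000]
Wrap final raw readings (mod 24): 14.4000 mod 24 = 14.4000; 22.0000 mod 24 = 22.0000; 32.0000 mod 24 = 8.0000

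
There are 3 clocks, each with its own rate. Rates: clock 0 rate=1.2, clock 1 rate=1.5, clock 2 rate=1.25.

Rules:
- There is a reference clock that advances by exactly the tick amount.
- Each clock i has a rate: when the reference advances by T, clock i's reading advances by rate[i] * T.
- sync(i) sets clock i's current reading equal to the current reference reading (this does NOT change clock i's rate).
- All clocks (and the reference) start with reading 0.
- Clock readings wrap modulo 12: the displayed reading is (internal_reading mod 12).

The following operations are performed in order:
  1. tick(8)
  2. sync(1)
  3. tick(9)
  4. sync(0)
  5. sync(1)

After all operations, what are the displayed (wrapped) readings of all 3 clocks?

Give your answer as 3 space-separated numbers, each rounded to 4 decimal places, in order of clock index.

After op 1 tick(8): ref=8.0000 raw=[9.6000 12.0000 10.0000]
After op 2 sync(1): ref=8.0000 raw=[9.6000 8.0000 10.0000]
After op 3 tick(9): ref=17.0000 raw=[20.4000 21.5000 21.2500]
After op 4 sync(0): ref=17.0000 raw=[17.0000 21.5000 21.2500]
After op 5 sync(1): ref=17.0000 raw=[17.0000 17.0000 21.2500]
Wrap final raw readings (mod 12): 17.0000 mod 12 = 5.0000; 17.0000 mod 12 = 5.0000; 21.2500 mod 12 = 9.2500

Answer: 5.0000 5.0000 9.2500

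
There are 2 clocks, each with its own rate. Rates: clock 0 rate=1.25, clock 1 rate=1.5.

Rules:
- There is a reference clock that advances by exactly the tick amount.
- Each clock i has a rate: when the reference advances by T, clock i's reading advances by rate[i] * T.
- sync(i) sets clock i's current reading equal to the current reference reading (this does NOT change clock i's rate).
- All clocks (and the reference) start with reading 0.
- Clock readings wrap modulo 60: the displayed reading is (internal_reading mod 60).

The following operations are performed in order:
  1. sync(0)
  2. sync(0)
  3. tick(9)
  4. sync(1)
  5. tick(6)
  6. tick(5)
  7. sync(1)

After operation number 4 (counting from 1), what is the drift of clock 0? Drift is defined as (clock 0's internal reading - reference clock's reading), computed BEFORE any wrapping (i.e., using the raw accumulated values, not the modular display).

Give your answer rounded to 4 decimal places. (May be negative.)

Answer: 2.2500

Derivation:
After op 1 sync(0): ref=0.0000 raw=[0.0000 0.0000]
After op 2 sync(0): ref=0.0000 raw=[0.0000 0.0000]
After op 3 tick(9): ref=9.0000 raw=[11.2500 13.5000]
After op 4 sync(1): ref=9.0000 raw=[11.2500 9.0000]
Drift of clock 0 after op 4: 11.2500 - 9.0000 = 2.2500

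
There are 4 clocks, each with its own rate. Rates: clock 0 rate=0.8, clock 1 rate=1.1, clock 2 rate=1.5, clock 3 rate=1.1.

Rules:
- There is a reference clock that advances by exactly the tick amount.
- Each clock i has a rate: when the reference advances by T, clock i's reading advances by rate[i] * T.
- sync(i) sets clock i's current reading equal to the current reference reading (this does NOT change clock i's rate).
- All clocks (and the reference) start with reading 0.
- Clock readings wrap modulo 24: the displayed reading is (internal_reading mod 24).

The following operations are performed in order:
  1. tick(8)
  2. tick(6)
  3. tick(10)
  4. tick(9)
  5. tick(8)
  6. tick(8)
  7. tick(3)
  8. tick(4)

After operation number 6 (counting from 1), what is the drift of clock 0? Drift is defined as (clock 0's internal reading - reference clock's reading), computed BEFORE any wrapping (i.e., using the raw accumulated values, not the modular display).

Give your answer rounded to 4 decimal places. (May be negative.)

After op 1 tick(8): ref=8.0000 raw=[6.4000 8.8000 12.0000 8.8000]
After op 2 tick(6): ref=14.0000 raw=[11.2000 15.4000 21.0000 15.4000]
After op 3 tick(10): ref=24.0000 raw=[19.2000 26.4000 36.0000 26.4000]
After op 4 tick(9): ref=33.0000 raw=[26.4000 36.3000 49.5000 36.3000]
After op 5 tick(8): ref=41.0000 raw=[32.8000 45.1000 61.5000 45.1000]
After op 6 tick(8): ref=49.0000 raw=[39.2000 53.9000 73.5000 53.9000]
Drift of clock 0 after op 6: 39.2000 - 49.0000 = -9.8000

Answer: -9.8000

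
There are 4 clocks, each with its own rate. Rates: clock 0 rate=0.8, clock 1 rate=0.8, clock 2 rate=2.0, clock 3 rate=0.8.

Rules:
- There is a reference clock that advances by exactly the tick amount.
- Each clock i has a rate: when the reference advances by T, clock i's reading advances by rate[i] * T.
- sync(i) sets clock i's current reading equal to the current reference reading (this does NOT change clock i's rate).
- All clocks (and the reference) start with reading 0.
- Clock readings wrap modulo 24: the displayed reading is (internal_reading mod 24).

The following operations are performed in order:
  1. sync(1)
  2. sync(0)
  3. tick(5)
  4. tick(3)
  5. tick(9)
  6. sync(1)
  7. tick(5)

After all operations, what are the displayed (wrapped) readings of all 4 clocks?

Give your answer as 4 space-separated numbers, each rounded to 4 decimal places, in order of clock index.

After op 1 sync(1): ref=0.0000 raw=[0.0000 0.0000 0.0000 0.0000]
After op 2 sync(0): ref=0.0000 raw=[0.0000 0.0000 0.0000 0.0000]
After op 3 tick(5): ref=5.0000 raw=[4.0000 4.0000 10.0000 4.0000]
After op 4 tick(3): ref=8.0000 raw=[6.4000 6.4000 16.0000 6.4000]
After op 5 tick(9): ref=17.0000 raw=[13.6000 13.6000 34.0000 13.6000]
After op 6 sync(1): ref=17.0000 raw=[13.6000 17.0000 34.0000 13.6000]
After op 7 tick(5): ref=22.0000 raw=[17.6000 21.0000 44.0000 17.6000]
Wrap final raw readings (mod 24): 17.6000 mod 24 = 17.6000; 21.0000 mod 24 = 21.0000; 44.0000 mod 24 = 20.0000; 17.6000 mod 24 = 17.6000

Answer: 17.6000 21.0000 20.0000 17.6000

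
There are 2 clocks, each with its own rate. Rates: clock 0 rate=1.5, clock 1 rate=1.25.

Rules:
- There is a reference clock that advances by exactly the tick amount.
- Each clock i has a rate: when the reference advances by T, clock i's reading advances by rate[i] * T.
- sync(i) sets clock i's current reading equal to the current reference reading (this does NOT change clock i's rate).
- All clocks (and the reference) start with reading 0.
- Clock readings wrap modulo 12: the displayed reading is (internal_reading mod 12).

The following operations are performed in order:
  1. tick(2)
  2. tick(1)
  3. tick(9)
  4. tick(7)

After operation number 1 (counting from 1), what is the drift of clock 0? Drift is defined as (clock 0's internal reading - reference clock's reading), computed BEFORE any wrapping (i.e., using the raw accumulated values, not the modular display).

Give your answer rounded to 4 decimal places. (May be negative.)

Answer: 1.0000

Derivation:
After op 1 tick(2): ref=2.0000 raw=[3.0000 2.5000]
Drift of clock 0 after op 1: 3.0000 - 2.0000 = 1.0000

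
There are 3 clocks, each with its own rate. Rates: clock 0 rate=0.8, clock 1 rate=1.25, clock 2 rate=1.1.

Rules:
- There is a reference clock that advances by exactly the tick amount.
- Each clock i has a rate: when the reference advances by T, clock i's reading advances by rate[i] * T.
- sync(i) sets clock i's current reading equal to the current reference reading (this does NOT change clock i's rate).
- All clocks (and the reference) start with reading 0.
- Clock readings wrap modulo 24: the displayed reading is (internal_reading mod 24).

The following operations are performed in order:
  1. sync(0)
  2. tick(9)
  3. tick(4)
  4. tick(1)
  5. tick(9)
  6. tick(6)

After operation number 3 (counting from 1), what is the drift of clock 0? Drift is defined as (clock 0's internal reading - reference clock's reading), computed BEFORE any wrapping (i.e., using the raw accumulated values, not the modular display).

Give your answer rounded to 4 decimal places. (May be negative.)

After op 1 sync(0): ref=0.0000 raw=[0.0000 0.0000 0.0000]
After op 2 tick(9): ref=9.0000 raw=[7.2000 11.2500 9.9000]
After op 3 tick(4): ref=13.0000 raw=[10.4000 16.2500 14.3000]
Drift of clock 0 after op 3: 10.4000 - 13.0000 = -2.6000

Answer: -2.6000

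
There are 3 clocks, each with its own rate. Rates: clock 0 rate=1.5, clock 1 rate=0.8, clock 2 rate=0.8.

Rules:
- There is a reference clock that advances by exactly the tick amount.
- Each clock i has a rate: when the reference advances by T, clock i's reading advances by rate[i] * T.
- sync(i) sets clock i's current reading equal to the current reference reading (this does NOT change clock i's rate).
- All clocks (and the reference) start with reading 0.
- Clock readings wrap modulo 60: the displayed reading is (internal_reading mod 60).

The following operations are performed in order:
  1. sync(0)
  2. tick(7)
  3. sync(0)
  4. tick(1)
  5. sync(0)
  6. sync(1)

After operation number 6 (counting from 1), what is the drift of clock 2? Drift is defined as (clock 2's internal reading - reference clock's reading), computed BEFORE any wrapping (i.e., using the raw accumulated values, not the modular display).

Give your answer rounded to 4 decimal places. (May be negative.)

Answer: -1.6000

Derivation:
After op 1 sync(0): ref=0.0000 raw=[0.0000 0.0000 0.0000]
After op 2 tick(7): ref=7.0000 raw=[10.5000 5.6000 5.6000]
After op 3 sync(0): ref=7.0000 raw=[7.0000 5.6000 5.6000]
After op 4 tick(1): ref=8.0000 raw=[8.5000 6.4000 6.4000]
After op 5 sync(0): ref=8.0000 raw=[8.0000 6.4000 6.4000]
After op 6 sync(1): ref=8.0000 raw=[8.0000 8.0000 6.4000]
Drift of clock 2 after op 6: 6.4000 - 8.0000 = -1.6000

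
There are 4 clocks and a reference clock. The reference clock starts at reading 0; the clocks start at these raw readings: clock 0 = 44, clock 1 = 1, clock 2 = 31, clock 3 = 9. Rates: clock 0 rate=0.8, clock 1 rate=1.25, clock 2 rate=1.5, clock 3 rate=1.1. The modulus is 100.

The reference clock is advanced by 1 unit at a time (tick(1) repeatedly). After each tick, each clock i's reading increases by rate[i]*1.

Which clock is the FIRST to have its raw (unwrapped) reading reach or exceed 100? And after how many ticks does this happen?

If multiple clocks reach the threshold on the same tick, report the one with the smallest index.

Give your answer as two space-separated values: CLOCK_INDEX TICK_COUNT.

Answer: 2 46

Derivation:
clock 0: start=44, rate=0.8, needs 100-44 = 56; ticks = ceil(56/0.8) = ceil(70.0000) = 70; reading at tick 70 = 44 + 0.8*70 = 100.0000
clock 1: start=1, rate=1.25, needs 100-1 = 99; ticks = ceil(99/1.25) = ceil(79.2000) = 80; reading at tick 80 = 1 + 1.25*80 = 101.0000
clock 2: start=31, rate=1.5, needs 100-31 = 69; ticks = ceil(69/1.5) = ceil(46.0000) = 46; reading at tick 46 = 31 + 1.5*46 = 100.0000
clock 3: start=9, rate=1.1, needs 100-9 = 91; ticks = ceil(91/1.1) = ceil(82.7273) = 83; reading at tick 83 = 9 + 1.1*83 = 100.3000
Minimum tick count = 46; winners = [2]; smallest index = 2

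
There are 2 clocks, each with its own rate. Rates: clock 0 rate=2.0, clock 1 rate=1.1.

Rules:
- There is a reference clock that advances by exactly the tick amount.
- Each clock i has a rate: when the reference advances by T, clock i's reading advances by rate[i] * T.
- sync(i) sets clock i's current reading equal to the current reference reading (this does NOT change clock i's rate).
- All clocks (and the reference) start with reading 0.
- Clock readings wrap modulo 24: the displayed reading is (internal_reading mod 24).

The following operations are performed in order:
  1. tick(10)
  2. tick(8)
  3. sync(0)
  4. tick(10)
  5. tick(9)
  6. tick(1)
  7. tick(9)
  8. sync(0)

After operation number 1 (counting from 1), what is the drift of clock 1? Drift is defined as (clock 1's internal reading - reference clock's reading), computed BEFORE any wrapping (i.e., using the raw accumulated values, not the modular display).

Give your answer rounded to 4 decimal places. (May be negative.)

After op 1 tick(10): ref=10.0000 raw=[20.0000 11.0000]
Drift of clock 1 after op 1: 11.0000 - 10.0000 = 1.0000

Answer: 1.0000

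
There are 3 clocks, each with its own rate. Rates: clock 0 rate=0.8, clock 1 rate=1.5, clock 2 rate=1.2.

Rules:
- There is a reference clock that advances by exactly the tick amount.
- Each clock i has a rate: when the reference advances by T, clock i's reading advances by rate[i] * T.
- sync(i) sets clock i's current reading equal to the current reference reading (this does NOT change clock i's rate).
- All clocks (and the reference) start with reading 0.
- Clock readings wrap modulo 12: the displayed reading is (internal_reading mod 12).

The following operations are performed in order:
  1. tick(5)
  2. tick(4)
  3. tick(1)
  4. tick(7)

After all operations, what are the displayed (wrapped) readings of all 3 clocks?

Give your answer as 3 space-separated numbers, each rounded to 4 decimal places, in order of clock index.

After op 1 tick(5): ref=5.0000 raw=[4.0000 7.5000 6.0000]
After op 2 tick(4): ref=9.0000 raw=[7.2000 13.5000 10.8000]
After op 3 tick(1): ref=10.0000 raw=[8.0000 15.0000 12.0000]
After op 4 tick(7): ref=17.0000 raw=[13.6000 25.5000 20.4000]
Wrap final raw readings (mod 12): 13.6000 mod 12 = 1.6000; 25.5000 mod 12 = 1.5000; 20.4000 mod 12 = 8.4000

Answer: 1.6000 1.5000 8.4000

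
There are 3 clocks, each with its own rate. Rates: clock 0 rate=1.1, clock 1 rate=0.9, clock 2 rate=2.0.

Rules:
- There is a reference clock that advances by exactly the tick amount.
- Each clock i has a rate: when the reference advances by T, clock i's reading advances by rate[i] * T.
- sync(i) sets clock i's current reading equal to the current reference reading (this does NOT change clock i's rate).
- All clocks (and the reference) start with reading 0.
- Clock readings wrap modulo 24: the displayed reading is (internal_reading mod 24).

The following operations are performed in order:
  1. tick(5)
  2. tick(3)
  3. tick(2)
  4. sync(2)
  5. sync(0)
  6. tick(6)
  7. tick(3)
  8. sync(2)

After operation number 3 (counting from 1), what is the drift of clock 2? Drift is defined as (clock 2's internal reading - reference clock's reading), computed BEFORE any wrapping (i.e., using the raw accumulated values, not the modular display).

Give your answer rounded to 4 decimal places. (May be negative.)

Answer: 10.0000

Derivation:
After op 1 tick(5): ref=5.0000 raw=[5.5000 4.5000 10.0000]
After op 2 tick(3): ref=8.0000 raw=[8.8000 7.2000 16.0000]
After op 3 tick(2): ref=10.0000 raw=[11.0000 9.0000 20.0000]
Drift of clock 2 after op 3: 20.0000 - 10.0000 = 10.0000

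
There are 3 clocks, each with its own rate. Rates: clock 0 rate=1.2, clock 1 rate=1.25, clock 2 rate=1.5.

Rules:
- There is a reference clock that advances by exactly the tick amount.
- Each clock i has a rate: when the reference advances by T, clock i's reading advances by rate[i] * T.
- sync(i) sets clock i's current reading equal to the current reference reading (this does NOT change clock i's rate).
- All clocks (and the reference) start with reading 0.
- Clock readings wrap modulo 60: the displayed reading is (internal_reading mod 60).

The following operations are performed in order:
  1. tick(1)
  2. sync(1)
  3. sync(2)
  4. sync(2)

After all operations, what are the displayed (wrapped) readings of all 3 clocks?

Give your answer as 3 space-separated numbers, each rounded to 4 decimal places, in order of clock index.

After op 1 tick(1): ref=1.0000 raw=[1.2000 1.2500 1.5000]
After op 2 sync(1): ref=1.0000 raw=[1.2000 1.0000 1.5000]
After op 3 sync(2): ref=1.0000 raw=[1.2000 1.0000 1.0000]
After op 4 sync(2): ref=1.0000 raw=[1.2000 1.0000 1.0000]
Wrap final raw readings (mod 60): 1.2000 mod 60 = 1.2000; 1.0000 mod 60 = 1.0000; 1.0000 mod 60 = 1.0000

Answer: 1.2000 1.0000 1.0000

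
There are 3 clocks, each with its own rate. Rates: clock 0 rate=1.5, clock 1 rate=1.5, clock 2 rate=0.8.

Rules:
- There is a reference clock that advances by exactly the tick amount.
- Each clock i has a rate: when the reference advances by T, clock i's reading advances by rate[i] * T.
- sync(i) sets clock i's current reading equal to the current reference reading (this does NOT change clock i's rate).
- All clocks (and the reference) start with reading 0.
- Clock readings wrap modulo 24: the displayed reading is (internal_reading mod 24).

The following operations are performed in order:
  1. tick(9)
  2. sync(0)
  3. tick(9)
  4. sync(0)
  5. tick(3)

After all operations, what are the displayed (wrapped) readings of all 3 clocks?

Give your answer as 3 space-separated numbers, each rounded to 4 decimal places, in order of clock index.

After op 1 tick(9): ref=9.0000 raw=[13.5000 13.5000 7.2000]
After op 2 sync(0): ref=9.0000 raw=[9.0000 13.5000 7.2000]
After op 3 tick(9): ref=18.0000 raw=[22.5000 27.0000 14.4000]
After op 4 sync(0): ref=18.0000 raw=[18.0000 27.0000 14.4000]
After op 5 tick(3): ref=21.0000 raw=[22.5000 31.5000 16.8000]
Wrap final raw readings (mod 24): 22.5000 mod 24 = 22.5000; 31.5000 mod 24 = 7.5000; 16.8000 mod 24 = 16.8000

Answer: 22.5000 7.5000 16.8000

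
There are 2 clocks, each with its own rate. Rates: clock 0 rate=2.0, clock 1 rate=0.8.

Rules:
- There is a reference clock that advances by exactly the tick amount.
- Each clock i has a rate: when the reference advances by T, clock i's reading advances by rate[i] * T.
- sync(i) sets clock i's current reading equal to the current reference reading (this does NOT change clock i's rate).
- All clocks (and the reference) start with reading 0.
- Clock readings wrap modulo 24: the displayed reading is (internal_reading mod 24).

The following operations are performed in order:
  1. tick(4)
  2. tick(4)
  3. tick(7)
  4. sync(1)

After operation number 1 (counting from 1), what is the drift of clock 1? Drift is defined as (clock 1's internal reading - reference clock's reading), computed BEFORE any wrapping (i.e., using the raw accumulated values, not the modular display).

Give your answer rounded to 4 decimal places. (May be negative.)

After op 1 tick(4): ref=4.0000 raw=[8.0000 3.2000]
Drift of clock 1 after op 1: 3.2000 - 4.0000 = -0.8000

Answer: -0.8000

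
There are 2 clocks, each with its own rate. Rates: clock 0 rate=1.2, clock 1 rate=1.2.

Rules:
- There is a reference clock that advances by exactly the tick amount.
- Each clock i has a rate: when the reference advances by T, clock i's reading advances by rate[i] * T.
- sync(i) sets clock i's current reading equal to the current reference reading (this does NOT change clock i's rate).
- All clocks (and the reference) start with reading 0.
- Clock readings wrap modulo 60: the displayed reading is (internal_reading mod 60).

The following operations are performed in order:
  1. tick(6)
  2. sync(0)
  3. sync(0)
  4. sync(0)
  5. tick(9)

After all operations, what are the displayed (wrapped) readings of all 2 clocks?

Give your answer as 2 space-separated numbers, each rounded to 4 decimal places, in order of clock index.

Answer: 16.8000 18.0000

Derivation:
After op 1 tick(6): ref=6.0000 raw=[7.2000 7.2000]
After op 2 sync(0): ref=6.0000 raw=[6.0000 7.2000]
After op 3 sync(0): ref=6.0000 raw=[6.0000 7.2000]
After op 4 sync(0): ref=6.0000 raw=[6.0000 7.2000]
After op 5 tick(9): ref=15.0000 raw=[16.8000 18.0000]
Wrap final raw readings (mod 60): 16.8000 mod 60 = 16.8000; 18.0000 mod 60 = 18.0000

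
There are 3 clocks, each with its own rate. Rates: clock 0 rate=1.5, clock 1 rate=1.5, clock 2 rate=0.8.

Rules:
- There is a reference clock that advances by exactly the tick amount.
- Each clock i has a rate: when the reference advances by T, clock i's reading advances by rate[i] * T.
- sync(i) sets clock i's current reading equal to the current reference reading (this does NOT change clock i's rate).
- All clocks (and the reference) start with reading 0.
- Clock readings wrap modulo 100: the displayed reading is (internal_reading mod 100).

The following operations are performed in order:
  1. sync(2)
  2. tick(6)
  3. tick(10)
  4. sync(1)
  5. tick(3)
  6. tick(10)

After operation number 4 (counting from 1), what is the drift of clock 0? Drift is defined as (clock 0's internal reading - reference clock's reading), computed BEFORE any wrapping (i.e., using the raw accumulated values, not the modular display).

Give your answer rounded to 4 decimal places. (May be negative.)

After op 1 sync(2): ref=0.0000 raw=[0.0000 0.0000 0.0000]
After op 2 tick(6): ref=6.0000 raw=[9.0000 9.0000 4.8000]
After op 3 tick(10): ref=16.0000 raw=[24.0000 24.0000 12.8000]
After op 4 sync(1): ref=16.0000 raw=[24.0000 16.0000 12.8000]
Drift of clock 0 after op 4: 24.0000 - 16.0000 = 8.0000

Answer: 8.0000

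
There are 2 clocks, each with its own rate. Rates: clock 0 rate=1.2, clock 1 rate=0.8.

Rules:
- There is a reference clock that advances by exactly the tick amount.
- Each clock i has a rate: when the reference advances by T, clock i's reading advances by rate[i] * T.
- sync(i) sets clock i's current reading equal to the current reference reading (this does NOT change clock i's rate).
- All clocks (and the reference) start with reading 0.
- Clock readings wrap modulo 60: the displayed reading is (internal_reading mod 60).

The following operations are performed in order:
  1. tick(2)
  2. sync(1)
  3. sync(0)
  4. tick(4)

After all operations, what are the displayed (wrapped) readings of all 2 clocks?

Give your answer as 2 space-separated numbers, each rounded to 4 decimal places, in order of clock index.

After op 1 tick(2): ref=2.0000 raw=[2.4000 1.6000]
After op 2 sync(1): ref=2.0000 raw=[2.4000 2.0000]
After op 3 sync(0): ref=2.0000 raw=[2.0000 2.0000]
After op 4 tick(4): ref=6.0000 raw=[6.8000 5.2000]
Wrap final raw readings (mod 60): 6.8000 mod 60 = 6.8000; 5.2000 mod 60 = 5.2000

Answer: 6.8000 5.2000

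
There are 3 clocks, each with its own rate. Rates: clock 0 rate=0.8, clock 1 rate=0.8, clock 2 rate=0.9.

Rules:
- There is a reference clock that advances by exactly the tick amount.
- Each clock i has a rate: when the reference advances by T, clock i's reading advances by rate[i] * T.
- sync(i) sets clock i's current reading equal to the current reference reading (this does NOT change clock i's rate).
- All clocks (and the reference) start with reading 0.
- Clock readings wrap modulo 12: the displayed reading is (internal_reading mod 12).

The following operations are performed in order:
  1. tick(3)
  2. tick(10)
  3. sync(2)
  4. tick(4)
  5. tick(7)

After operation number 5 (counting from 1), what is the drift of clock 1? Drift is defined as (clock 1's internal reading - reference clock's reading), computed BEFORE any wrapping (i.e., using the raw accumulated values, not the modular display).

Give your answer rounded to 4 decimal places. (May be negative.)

Answer: -4.8000

Derivation:
After op 1 tick(3): ref=3.0000 raw=[2.4000 2.4000 2.7000]
After op 2 tick(10): ref=13.0000 raw=[10.4000 10.4000 11.7000]
After op 3 sync(2): ref=13.0000 raw=[10.4000 10.4000 13.0000]
After op 4 tick(4): ref=17.0000 raw=[13.6000 13.6000 16.6000]
After op 5 tick(7): ref=24.0000 raw=[19.2000 19.2000 22.9000]
Drift of clock 1 after op 5: 19.2000 - 24.0000 = -4.8000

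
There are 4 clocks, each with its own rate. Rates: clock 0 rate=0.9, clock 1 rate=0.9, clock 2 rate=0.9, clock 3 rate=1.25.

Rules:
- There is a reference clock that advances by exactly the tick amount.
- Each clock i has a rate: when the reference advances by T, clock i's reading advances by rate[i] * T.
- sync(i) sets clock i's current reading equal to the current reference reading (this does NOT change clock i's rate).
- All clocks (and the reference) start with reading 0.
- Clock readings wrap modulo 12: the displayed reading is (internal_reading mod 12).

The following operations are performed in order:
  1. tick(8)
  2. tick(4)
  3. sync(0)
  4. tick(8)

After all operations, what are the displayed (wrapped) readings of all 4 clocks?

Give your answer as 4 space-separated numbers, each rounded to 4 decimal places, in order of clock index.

After op 1 tick(8): ref=8.0000 raw=[7.2000 7.2000 7.2000 10.0000]
After op 2 tick(4): ref=12.0000 raw=[10.8000 10.8000 10.8000 15.0000]
After op 3 sync(0): ref=12.0000 raw=[12.0000 10.8000 10.8000 15.0000]
After op 4 tick(8): ref=20.0000 raw=[19.2000 18.0000 18.0000 25.0000]
Wrap final raw readings (mod 12): 19.2000 mod 12 = 7.2000; 18.0000 mod 12 = 6.0000; 18.0000 mod 12 = 6.0000; 25.0000 mod 12 = 1.0000

Answer: 7.2000 6.0000 6.0000 1.0000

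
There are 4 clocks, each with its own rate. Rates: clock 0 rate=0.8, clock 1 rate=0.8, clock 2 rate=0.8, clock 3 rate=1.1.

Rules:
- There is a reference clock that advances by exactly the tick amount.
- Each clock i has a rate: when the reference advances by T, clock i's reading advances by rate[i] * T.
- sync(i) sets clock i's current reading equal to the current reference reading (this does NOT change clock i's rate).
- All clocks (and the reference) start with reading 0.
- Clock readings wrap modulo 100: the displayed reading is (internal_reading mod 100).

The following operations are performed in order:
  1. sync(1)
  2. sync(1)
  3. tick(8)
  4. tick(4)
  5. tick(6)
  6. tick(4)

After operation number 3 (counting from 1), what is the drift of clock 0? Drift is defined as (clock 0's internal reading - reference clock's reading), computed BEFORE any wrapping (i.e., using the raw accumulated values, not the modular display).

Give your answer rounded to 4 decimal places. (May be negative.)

After op 1 sync(1): ref=0.0000 raw=[0.0000 0.0000 0.0000 0.0000]
After op 2 sync(1): ref=0.0000 raw=[0.0000 0.0000 0.0000 0.0000]
After op 3 tick(8): ref=8.0000 raw=[6.4000 6.4000 6.4000 8.8000]
Drift of clock 0 after op 3: 6.4000 - 8.0000 = -1.6000

Answer: -1.6000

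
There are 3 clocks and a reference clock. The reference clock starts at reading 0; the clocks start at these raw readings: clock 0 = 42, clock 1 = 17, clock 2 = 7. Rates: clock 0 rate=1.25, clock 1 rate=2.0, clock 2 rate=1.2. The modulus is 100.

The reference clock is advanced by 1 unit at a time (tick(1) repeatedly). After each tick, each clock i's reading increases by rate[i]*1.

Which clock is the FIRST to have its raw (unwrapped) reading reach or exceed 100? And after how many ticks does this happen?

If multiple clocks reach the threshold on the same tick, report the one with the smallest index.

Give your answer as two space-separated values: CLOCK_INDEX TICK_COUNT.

clock 0: start=42, rate=1.25, needs 100-42 = 58; ticks = ceil(58/1.25) = ceil(46.4000) = 47; reading at tick 47 = 42 + 1.25*47 = 100.7500
clock 1: start=17, rate=2.0, needs 100-17 = 83; ticks = ceil(83/2.0) = ceil(41.5000) = 42; reading at tick 42 = 17 + 2.0*42 = 101.0000
clock 2: start=7, rate=1.2, needs 100-7 = 93; ticks = ceil(93/1.2) = ceil(77.5000) = 78; reading at tick 78 = 7 + 1.2*78 = 100.6000
Minimum tick count = 42; winners = [1]; smallest index = 1

Answer: 1 42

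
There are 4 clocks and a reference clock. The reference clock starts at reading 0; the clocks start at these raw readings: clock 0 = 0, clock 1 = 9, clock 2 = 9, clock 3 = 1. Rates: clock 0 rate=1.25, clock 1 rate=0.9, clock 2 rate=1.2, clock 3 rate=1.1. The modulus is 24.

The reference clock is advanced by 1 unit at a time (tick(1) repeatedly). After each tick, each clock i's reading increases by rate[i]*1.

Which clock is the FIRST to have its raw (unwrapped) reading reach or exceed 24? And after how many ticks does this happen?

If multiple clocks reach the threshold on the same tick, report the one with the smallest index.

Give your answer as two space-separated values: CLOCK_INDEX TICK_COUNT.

clock 0: start=0, rate=1.25, needs 24-0 = 24; ticks = ceil(24/1.25) = ceil(19.2000) = 20; reading at tick 20 = 0 + 1.25*20 = 25.0000
clock 1: start=9, rate=0.9, needs 24-9 = 15; ticks = ceil(15/0.9) = ceil(16.6667) = 17; reading at tick 17 = 9 + 0.9*17 = 24.3000
clock 2: start=9, rate=1.2, needs 24-9 = 15; ticks = ceil(15/1.2) = ceil(12.5000) = 13; reading at tick 13 = 9 + 1.2*13 = 24.6000
clock 3: start=1, rate=1.1, needs 24-1 = 23; ticks = ceil(23/1.1) = ceil(20.9091) = 21; reading at tick 21 = 1 + 1.1*21 = 24.1000
Minimum tick count = 13; winners = [2]; smallest index = 2

Answer: 2 13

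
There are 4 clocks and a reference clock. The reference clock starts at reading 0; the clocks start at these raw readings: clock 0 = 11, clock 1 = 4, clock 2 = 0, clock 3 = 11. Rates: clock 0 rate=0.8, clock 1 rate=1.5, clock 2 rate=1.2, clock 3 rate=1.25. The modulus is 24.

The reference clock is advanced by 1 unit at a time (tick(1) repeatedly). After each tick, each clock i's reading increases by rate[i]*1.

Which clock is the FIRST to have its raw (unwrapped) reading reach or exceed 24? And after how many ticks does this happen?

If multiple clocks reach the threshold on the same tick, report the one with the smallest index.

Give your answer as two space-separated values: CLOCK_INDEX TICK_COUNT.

clock 0: start=11, rate=0.8, needs 24-11 = 13; ticks = ceil(13/0.8) = ceil(16.2500) = 17; reading at tick 17 = 11 + 0.8*17 = 24.6000
clock 1: start=4, rate=1.5, needs 24-4 = 20; ticks = ceil(20/1.5) = ceil(13.3333) = 14; reading at tick 14 = 4 + 1.5*14 = 25.0000
clock 2: start=0, rate=1.2, needs 24-0 = 24; ticks = ceil(24/1.2) = ceil(20.0000) = 20; reading at tick 20 = 0 + 1.2*20 = 24.0000
clock 3: start=11, rate=1.25, needs 24-11 = 13; ticks = ceil(13/1.25) = ceil(10.4000) = 11; reading at tick 11 = 11 + 1.25*11 = 24.7500
Minimum tick count = 11; winners = [3]; smallest index = 3

Answer: 3 11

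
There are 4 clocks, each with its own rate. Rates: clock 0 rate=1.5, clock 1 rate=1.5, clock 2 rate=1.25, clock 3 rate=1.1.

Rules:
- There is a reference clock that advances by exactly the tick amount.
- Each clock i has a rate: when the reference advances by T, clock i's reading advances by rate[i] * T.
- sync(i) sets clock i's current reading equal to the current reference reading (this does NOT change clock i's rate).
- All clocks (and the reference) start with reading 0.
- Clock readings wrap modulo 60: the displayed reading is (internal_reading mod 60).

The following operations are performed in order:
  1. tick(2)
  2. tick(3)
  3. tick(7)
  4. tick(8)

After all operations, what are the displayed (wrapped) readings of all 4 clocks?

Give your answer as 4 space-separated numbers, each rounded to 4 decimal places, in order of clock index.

After op 1 tick(2): ref=2.0000 raw=[3.0000 3.0000 2.5000 2.2000]
After op 2 tick(3): ref=5.0000 raw=[7.5000 7.5000 6.2500 5.5000]
After op 3 tick(7): ref=12.0000 raw=[18.0000 18.0000 15.0000 13.2000]
After op 4 tick(8): ref=20.0000 raw=[30.0000 30.0000 25.0000 22.0000]
Wrap final raw readings (mod 60): 30.0000 mod 60 = 30.0000; 30.0000 mod 60 = 30.0000; 25.0000 mod 60 = 25.0000; 22.0000 mod 60 = 22.0000

Answer: 30.0000 30.0000 25.0000 22.0000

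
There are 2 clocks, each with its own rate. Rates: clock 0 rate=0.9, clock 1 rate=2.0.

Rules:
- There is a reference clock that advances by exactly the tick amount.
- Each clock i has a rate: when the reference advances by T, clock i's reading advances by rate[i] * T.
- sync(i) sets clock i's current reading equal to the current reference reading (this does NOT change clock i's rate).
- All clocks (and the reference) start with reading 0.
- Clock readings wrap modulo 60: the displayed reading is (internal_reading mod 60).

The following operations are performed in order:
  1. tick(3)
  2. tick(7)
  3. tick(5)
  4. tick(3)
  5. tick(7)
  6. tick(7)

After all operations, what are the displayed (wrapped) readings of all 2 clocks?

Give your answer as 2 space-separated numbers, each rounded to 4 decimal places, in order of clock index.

Answer: 28.8000 4.0000

Derivation:
After op 1 tick(3): ref=3.0000 raw=[2.7000 6.0000]
After op 2 tick(7): ref=10.0000 raw=[9.0000 20.0000]
After op 3 tick(5): ref=15.0000 raw=[13.5000 30.0000]
After op 4 tick(3): ref=18.0000 raw=[16.2000 36.0000]
After op 5 tick(7): ref=25.0000 raw=[22.5000 50.0000]
After op 6 tick(7): ref=32.0000 raw=[28.8000 64.0000]
Wrap final raw readings (mod 60): 28.8000 mod 60 = 28.8000; 64.0000 mod 60 = 4.0000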